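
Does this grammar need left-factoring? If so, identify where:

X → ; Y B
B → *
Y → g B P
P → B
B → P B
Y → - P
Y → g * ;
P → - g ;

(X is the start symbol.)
Yes, Y has productions with common prefix 'g'

Left-factoring is needed when two productions for the same non-terminal
share a common prefix on the right-hand side.

Productions for B:
  B → *
  B → P B
Productions for Y:
  Y → g B P
  Y → - P
  Y → g * ;
Productions for P:
  P → B
  P → - g ;

Found common prefix 'g' in productions for Y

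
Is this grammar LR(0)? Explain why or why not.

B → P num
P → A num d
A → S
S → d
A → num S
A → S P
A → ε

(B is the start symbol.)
A grammar is LR(0) if no state in the canonical LR(0) collection has:
  - both a shift item (dot before a terminal) and a complete item (shift-reduce conflict), or
  - two or more complete items (reduce-reduce conflict; the accept item [B' → B .] counts as a complete item here).

Augment with B' → B and build the canonical LR(0) collection (I0 = CLOSURE({[B' → . B]}), then GOTO on every symbol after a dot until no new states appear). It has 12 states:
  I0: { [A → . S P], [A → . S], [A → . num S], [A → .], [B → . P num], [B' → . B], [P → . A num d], [S → . d] }  — shift, reduce
  I1: { [P → A . num d] }  — shift
  I2: { [B' → B .] }  — accept
  I3: { [B → P . num] }  — shift
  I4: { [A → . S P], [A → . S], [A → . num S], [A → .], [A → S . P], [A → S .], [P → . A num d], [S → . d] }  — shift, 2 reduces
  I5: { [S → d .] }  — reduce
  I6: { [A → num . S], [S → . d] }  — shift
  I7: { [A → num S .] }  — reduce
  I8: { [A → S P .] }  — reduce
  I9: { [B → P num .] }  — reduce
  I10: { [P → A num . d] }  — shift
  I11: { [P → A num d .] }  — reduce

Conflict in state I0:
  Shift-reduce conflict between [A → .] and [A → . num S]
So the grammar is NOT LR(0).

Answer: No. Shift-reduce conflict between [A → .] and [A → . num S]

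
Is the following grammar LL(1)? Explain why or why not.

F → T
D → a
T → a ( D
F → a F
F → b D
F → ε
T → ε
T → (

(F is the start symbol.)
No. Predict set conflict for F: { 'a' }

Relevant sets:
  FIRST(T) = { '(', 'a', ε }
  FOLLOW(F) = { $ }
  FOLLOW(T) = { $ }

For F:
  PREDICT(F → T) = { $, '(', 'a' }
  PREDICT(F → a F) = { 'a' }
  PREDICT(F → b D) = { 'b' }
  PREDICT(F → ε) = { $ }
For T:
  PREDICT(T → a '(' D) = { 'a' }
  PREDICT(T → ε) = { $ }
  PREDICT(T → '(') = { '(' }
D has a single production, so nothing to check there.

Conflict found: Predict set conflict for F: { 'a' }
The grammar is NOT LL(1).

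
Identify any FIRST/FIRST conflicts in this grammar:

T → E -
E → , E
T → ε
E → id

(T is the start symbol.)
FIRST sets of the non-terminals at (or reachable through a nullable prefix from) the front of some alternative:
  FIRST(E) = { ',', 'id' }

Productions for T:
  T → E -: FIRST = { ',', 'id' }
  T → ε: FIRST = { ε }
Productions for E:
  E → , E: FIRST = { ',' }
  E → id: FIRST = { 'id' }

All alternatives of each non-terminal have pairwise disjoint FIRST sets.

Answer: No FIRST/FIRST conflicts.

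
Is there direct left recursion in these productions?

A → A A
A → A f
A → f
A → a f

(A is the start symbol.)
Yes, A is left-recursive

Direct left recursion occurs when N → N α for some non-terminal N (the right-hand side begins with the left-hand side itself).

A → A A: LEFT RECURSIVE (starts with A)
A → A f: LEFT RECURSIVE (starts with A)
A → f: starts with f
A → a f: starts with a

The grammar has direct left recursion on: A.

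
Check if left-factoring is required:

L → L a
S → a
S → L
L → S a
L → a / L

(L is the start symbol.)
Left-factoring is needed when two productions for the same non-terminal
share a common prefix on the right-hand side.

Productions for L:
  L → L a
  L → S a
  L → a / L
Productions for S:
  S → a
  S → L

No common prefixes found.

Answer: No, left-factoring is not needed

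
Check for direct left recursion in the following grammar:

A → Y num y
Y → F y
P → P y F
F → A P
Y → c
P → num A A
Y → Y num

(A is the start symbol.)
Direct left recursion occurs when N → N α for some non-terminal N (the right-hand side begins with the left-hand side itself).

A → Y num y: starts with Y
Y → F y: starts with F
P → P y F: LEFT RECURSIVE (starts with P)
F → A P: starts with A
Y → c: starts with c
P → num A A: starts with num
Y → Y num: LEFT RECURSIVE (starts with Y)

The grammar has direct left recursion on: P, Y.

Answer: Yes, P, Y are left-recursive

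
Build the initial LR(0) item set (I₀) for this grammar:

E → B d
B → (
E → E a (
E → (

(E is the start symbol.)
{ [B → . (], [E → . (], [E → . B d], [E → . E a (], [E' → . E] }

First, augment the grammar with E' → E
I₀ = CLOSURE({ [E' → . E] }):
  [E' → . E] has the dot before E: add [E → . B d], [E → . E a (], [E → . (]
  [E → . B d] has the dot before B: add [B → . (]
No further items can be added.

I₀ = { [B → . (], [E → . (], [E → . B d], [E → . E a (], [E' → . E] }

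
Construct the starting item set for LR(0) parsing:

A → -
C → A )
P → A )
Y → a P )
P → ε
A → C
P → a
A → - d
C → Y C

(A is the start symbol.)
{ [A → . - d], [A → . -], [A → . C], [A' → . A], [C → . A )], [C → . Y C], [Y → . a P )] }

First, augment the grammar with A' → A
I₀ = CLOSURE({ [A' → . A] }):
  [A' → . A] has the dot before A: add [A → . -], [A → . C], [A → . - d]
  [A → . C] has the dot before C: add [C → . A )], [C → . Y C]
  [C → . Y C] has the dot before Y: add [Y → . a P )]
No further items can be added.

I₀ = { [A → . - d], [A → . -], [A → . C], [A' → . A], [C → . A )], [C → . Y C], [Y → . a P )] }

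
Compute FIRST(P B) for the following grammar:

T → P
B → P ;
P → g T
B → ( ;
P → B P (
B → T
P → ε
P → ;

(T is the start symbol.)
FIRST sets of the non-terminals involved (from the grammar, by fixed-point iteration):
  FIRST(P) = { '(', ';', 'g', ε }
  FIRST(B) = { '(', ';', 'g', ε }

To compute FIRST(P B), process the symbols left to right:
Symbol P is a non-terminal. Add FIRST(P) \ {ε} = { '(', ';', 'g' }
P is nullable (ε ∈ FIRST(P)), continue to the next symbol.
Symbol B is a non-terminal. Add FIRST(B) \ {ε} = { '(', ';', 'g' }
B is nullable (ε ∈ FIRST(B)), continue to the next symbol.
All symbols are nullable, so ε is in the result.
FIRST(P B) = { '(', ';', 'g', ε }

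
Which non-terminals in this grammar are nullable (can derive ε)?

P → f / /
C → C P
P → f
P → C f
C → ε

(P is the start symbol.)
A non-terminal is nullable if it can derive ε (the empty string): either it has an ε-production, or it has a production whose right-hand side consists entirely of nullable non-terminals.

ε-productions: C → ε
So C is immediately nullable.
No further non-terminal can be added: every production for the remaining non-terminals contains a terminal or a non-nullable non-terminal.
Nullable = { 'C' }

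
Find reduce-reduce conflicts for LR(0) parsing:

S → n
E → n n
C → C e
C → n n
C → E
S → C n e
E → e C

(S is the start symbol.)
Yes — I6: [C → n n .] vs [E → n n .]

Augment with S' → S and build the canonical LR(0) collection (I0 = CLOSURE({[S' → . S]}), then GOTO on every symbol after a dot until no new states appear). It has 12 states:
  I0: { [C → . C e], [C → . E], [C → . n n], [E → . e C], [E → . n n], [S → . C n e], [S → . n], [S' → . S] }  — shift
  I1: { [C → C . e], [S → C . n e] }  — shift
  I2: { [C → E .] }  — reduce
  I3: { [S' → S .] }  — accept
  I4: { [C → . C e], [C → . E], [C → . n n], [E → . e C], [E → . n n], [E → e . C] }  — shift
  I5: { [C → n . n], [E → n . n], [S → n .] }  — shift, reduce
  I6: { [C → n n .], [E → n n .] }  — 2 reduces
  I7: { [C → C . e], [E → e C .] }  — shift, reduce
  I8: { [C → n . n], [E → n . n] }  — shift
  I9: { [C → C e .] }  — reduce
  I10: { [S → C n . e] }  — shift
  I11: { [S → C n e .] }  — reduce

I6 contains complete items [C → n n .], [E → n n .] — reduce-reduce conflict.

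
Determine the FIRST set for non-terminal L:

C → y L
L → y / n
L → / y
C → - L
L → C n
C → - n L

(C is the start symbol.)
FIRST sets of the other non-terminals involved (by the same procedure, iterated to a fixed point):
  FIRST(C) = { '-', 'y' }

From L → y / n:
  - y is a terminal: add 'y' and stop
From L → / y:
  - '/' is a terminal: add '/' and stop
From L → C n:
  - C is a non-terminal: add FIRST(C) \ {ε} = { '-', 'y' }
    C is not nullable, so stop

Collecting: FIRST(L) = { '-', '/', 'y' }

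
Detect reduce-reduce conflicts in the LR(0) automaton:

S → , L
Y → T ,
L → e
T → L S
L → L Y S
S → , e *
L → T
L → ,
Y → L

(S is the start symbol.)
No reduce-reduce conflicts

A reduce-reduce conflict occurs when an LR(0) state has two complete items [A → α .] and [B → β .] — both call for a reduction, and with no lookahead the parser cannot choose between them.

Augment with S' → S and build the canonical LR(0) collection (I0 = CLOSURE({[S' → . S]}), then GOTO on every symbol after a dot until no new states appear). It has 16 states:
  I0: { [S → . , L], [S → . , e *], [S' → . S] }  — shift
  I1: { [L → . ,], [L → . L Y S], [L → . T], [L → . e], [S → , . L], [S → , . e *], [T → . L S] }  — shift
  I2: { [S' → S .] }  — accept
  I3: { [L → , .] }  — reduce
  I4: { [L → . ,], [L → . L Y S], [L → . T], [L → . e], [L → L . Y S], [S → , L .], [S → . , L], [S → . , e *], [T → . L S], [T → L . S], [Y → . L], [Y → . T ,] }  — shift, reduce
  I5: { [L → T .] }  — reduce
  I6: { [L → e .], [S → , e . *] }  — shift, reduce
  I7: { [S → , e * .] }  — reduce
  I8: { [L → , .], [L → . ,], [L → . L Y S], [L → . T], [L → . e], [S → , . L], [S → , . e *], [T → . L S] }  — shift, reduce
  I9: { [L → . ,], [L → . L Y S], [L → . T], [L → . e], [L → L . Y S], [S → . , L], [S → . , e *], [T → . L S], [T → L . S], [Y → . L], [Y → . T ,], [Y → L .] }  — shift, reduce
  I10: { [T → L S .] }  — reduce
  I11: { [L → T .], [Y → T . ,] }  — shift, reduce
  I12: { [L → L Y . S], [S → . , L], [S → . , e *] }  — shift
  I13: { [L → e .] }  — reduce
  I14: { [L → L Y S .] }  — reduce
  I15: { [Y → T , .] }  — reduce

No state contains more than one complete item.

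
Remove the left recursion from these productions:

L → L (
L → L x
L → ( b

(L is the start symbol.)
L → ( b L'
L' → ( L'
L' → x L'
L' → ε

L is directly left-recursive. The standard transformation for
  A → A α₁ | ... | A α_m | β₁ | ... | β_n
is
  A  → β₁ A' | ... | β_n A'
  A' → α₁ A' | ... | α_m A' | ε

L → ( b becomes L → ( b L'
L → L ( becomes L' → ( L'
L → L x becomes L' → x L'
Add L' → ε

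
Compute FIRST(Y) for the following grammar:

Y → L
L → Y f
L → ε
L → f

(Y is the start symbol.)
To compute FIRST(Y), examine every production with Y on the left-hand side, reading each right-hand side left to right until a non-nullable symbol is reached.

FIRST sets of the other non-terminals involved (by the same procedure, iterated to a fixed point):
  FIRST(L) = { 'f', ε }

From Y → L:
  - L is a non-terminal: add FIRST(L) \ {ε} = { 'f' }
    L is nullable and nothing follows, so the whole right-hand side can vanish: ε ∈ FIRST(Y)

Collecting: FIRST(Y) = { 'f', ε }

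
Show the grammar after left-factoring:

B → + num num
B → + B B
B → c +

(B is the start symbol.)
Left-factoring transforms A → αβ₁ | αβ₂ into A → αA' and A' → β₁ | β₂
(α is the longest common prefix among the alternatives). Repeat until
no nonterminal has two alternatives with a common prefix.

Round 1: B has alternatives sharing prefix '+'. Introduce B': B → + B'
  Add: B' → num num
  Add: B' → B B

No remaining common prefixes — done.

Resulting grammar:
B → + B'
B' → num num
B' → B B
B → c +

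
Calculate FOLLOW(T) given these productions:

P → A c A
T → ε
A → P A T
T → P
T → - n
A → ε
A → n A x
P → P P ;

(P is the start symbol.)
{ $, '-', ';', 'c', 'n', 'x' }

To compute FOLLOW(T), find every occurrence of T on a right-hand side N → α T β: add FIRST(β) \ {ε}, and if β is empty or nullable also add FOLLOW(N). Iterate to a fixed point.

In A → P A T: T is at the end, add FOLLOW(A)

The FOLLOW sets referred to above (computed the same way, to a fixed point):
  FOLLOW(A) = { $, '-', ';', 'c', 'n', 'x' }

Taking the union: FOLLOW(T) = { $, '-', ';', 'c', 'n', 'x' }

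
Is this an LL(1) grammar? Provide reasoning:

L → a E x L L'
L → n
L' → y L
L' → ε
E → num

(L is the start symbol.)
A grammar is LL(1) if for each non-terminal N with multiple productions, the predict sets of those productions are pairwise disjoint, where PREDICT(N → α) = (FIRST(α) \ {ε}) ∪ (FOLLOW(N) if α ⇒* ε).

Relevant sets:
  FOLLOW(L') = { $, 'y' }

For L:
  PREDICT(L → a E x L L') = { 'a' }
  PREDICT(L → n) = { 'n' }
For L':
  PREDICT(L' → y L) = { 'y' }
  PREDICT(L' → ε) = { $, 'y' }
E has a single production, so nothing to check there.

Conflict found: Predict set conflict for L': { 'y' }
The grammar is NOT LL(1).

Answer: No. Predict set conflict for L': { 'y' }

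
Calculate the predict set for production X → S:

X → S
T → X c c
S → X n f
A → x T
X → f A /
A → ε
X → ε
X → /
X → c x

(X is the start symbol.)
{ '/', 'c', 'f', 'n' }

PREDICT(X → S) = (FIRST(RHS) \ {ε}) ∪ (FOLLOW(X) if ε ∈ FIRST(RHS), i.e. RHS ⇒* ε)
FIRST(S) = { '/', 'c', 'f', 'n' }
FIRST(S) = { '/', 'c', 'f', 'n' }
ε ∉ FIRST(S), so FOLLOW(X) is not added.
PREDICT(X → S) = { '/', 'c', 'f', 'n' }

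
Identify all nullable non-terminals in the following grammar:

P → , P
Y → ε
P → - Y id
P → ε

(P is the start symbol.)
{ 'P', 'Y' }

ε-productions: Y → ε, P → ε
So Y, P are immediately nullable.
Every non-terminal is now nullable.
Nullable = { 'P', 'Y' }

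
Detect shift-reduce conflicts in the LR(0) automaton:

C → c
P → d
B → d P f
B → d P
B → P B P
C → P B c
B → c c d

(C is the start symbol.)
Yes — I8: [P → d .] vs [P → . d]; I9: [B → d P .] vs [B → d P . f]

A shift-reduce conflict occurs when an LR(0) state has both:
  - a complete (reduce) item [A → α .] (dot at the end), and
  - a shift item [B → β . c γ] (dot before a terminal).

Augment with C' → C and build the canonical LR(0) collection (I0 = CLOSURE({[C' → . C]}), then GOTO on every symbol after a dot until no new states appear). It has 16 states:
  I0: { [C → . P B c], [C → . c], [C' → . C], [P → . d] }  — shift
  I1: { [C' → C .] }  — accept
  I2: { [B → . P B P], [B → . c c d], [B → . d P f], [B → . d P], [C → P . B c], [P → . d] }  — shift
  I3: { [C → c .] }  — reduce
  I4: { [P → d .] }  — reduce
  I5: { [C → P B . c] }  — shift
  I6: { [B → . P B P], [B → . c c d], [B → . d P f], [B → . d P], [B → P . B P], [P → . d] }  — shift
  I7: { [B → c . c d] }  — shift
  I8: { [B → d . P f], [B → d . P], [P → . d], [P → d .] }  — shift, reduce
  I9: { [B → d P . f], [B → d P .] }  — shift, reduce
  I10: { [B → d P f .] }  — reduce
  I11: { [B → c c . d] }  — shift
  I12: { [B → c c d .] }  — reduce
  I13: { [B → P B . P], [P → . d] }  — shift
  I14: { [B → P B P .] }  — reduce
  I15: { [C → P B c .] }  — reduce

I8 contains reduce item [P → d .] and shift item [P → . d] — shift-reduce conflict.
I9 contains reduce item [B → d P .] and shift item [B → d P . f] — shift-reduce conflict.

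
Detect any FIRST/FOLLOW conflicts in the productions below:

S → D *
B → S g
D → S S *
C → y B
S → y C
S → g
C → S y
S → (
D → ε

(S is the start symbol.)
A FIRST/FOLLOW conflict occurs when a non-terminal N has a nullable alternative N → β (β ⇒* ε) and another alternative N → α with FIRST(α) ∩ FOLLOW(N) ≠ ∅: on such a lookahead the parser cannot decide between expanding α and letting N vanish via β.

Nullable non-terminals: D.
FIRST sets used below: FIRST(S) = { '(', '*', 'g', 'y' }

D: nullable alternative(s) D → ε; FOLLOW(D) = { '*' }
  D → S S *: FIRST \ {ε} = { '(', '*', 'g', 'y' } — overlaps FOLLOW(D) on { '*' }: CONFLICT
  D → ε: FIRST \ {ε} = { } — this is the only nullable alternative, skip

B, C, S have no nullable alternative, so no FIRST/FOLLOW check is needed there.

So the grammar has 1 FIRST/FOLLOW conflict (marked CONFLICT above).

Answer: Yes. D → S S '*' with FOLLOW(D) on { '*' }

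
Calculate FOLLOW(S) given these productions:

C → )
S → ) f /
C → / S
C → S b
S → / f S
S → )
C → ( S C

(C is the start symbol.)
In C → / S: S is at the end, add FOLLOW(C)
In C → S b: S is followed by b, add FIRST(b) \ {ε} = { 'b' }
In S → / f S: S is at the end; this adds FOLLOW(S) to itself — nothing new
In C → ( S C: S is followed by C, add FIRST(C) \ {ε} = { '(', ')', '/' }

The FOLLOW sets referred to above (computed the same way, to a fixed point):
  FOLLOW(C) = { $ }

Taking the union: FOLLOW(S) = { $, '(', ')', '/', 'b' }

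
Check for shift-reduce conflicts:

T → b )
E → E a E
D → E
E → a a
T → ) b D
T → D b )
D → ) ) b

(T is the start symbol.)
Augment with T' → T and build the canonical LR(0) collection (I0 = CLOSURE({[T' → . T]}), then GOTO on every symbol after a dot until no new states appear). It has 18 states:
  I0: { [D → . ) ) b], [D → . E], [E → . E a E], [E → . a a], [T → . ) b D], [T → . D b )], [T → . b )], [T' → . T] }  — shift
  I1: { [D → ) . ) b], [T → ) . b D] }  — shift
  I2: { [T → D . b )] }  — shift
  I3: { [D → E .], [E → E . a E] }  — shift, reduce
  I4: { [T' → T .] }  — accept
  I5: { [E → a . a] }  — shift
  I6: { [T → b . )] }  — shift
  I7: { [T → b ) .] }  — reduce
  I8: { [E → a a .] }  — reduce
  I9: { [E → . E a E], [E → . a a], [E → E a . E] }  — shift
  I10: { [E → E . a E], [E → E a E .] }  — shift, reduce
  I11: { [T → D b . )] }  — shift
  I12: { [T → D b ) .] }  — reduce
  I13: { [D → ) ) . b] }  — shift
  I14: { [D → . ) ) b], [D → . E], [E → . E a E], [E → . a a], [T → ) b . D] }  — shift
  I15: { [D → ) . ) b] }  — shift
  I16: { [T → ) b D .] }  — reduce
  I17: { [D → ) ) b .] }  — reduce

I3 contains reduce item [D → E .] and shift item [E → E . a E] — shift-reduce conflict.
I10 contains reduce item [E → E a E .] and shift item [E → E . a E] — shift-reduce conflict.

Answer: Yes — I3: [D → E .] vs [E → E . a E]; I10: [E → E a E .] vs [E → E . a E]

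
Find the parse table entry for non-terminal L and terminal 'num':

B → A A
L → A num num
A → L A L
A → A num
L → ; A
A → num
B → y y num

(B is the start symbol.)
To find M[L, 'num'], we find productions for L where 'num' is in the predict set (PREDICT(N → α) = (FIRST(α) \ {ε}) ∪ (FOLLOW(N) if α ⇒* ε)).

Relevant sets:
  FIRST(A) = { ';', 'num' }

L → A num num: PREDICT = { ';', 'num' }
  'num' is in predict set, so this production goes in M[L, 'num']
L → ; A: PREDICT = { ';' }

M[L, 'num'] = L → A num num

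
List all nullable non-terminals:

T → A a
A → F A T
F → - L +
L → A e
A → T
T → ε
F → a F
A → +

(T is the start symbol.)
A non-terminal is nullable if it can derive ε (the empty string): either it has an ε-production, or it has a production whose right-hand side consists entirely of nullable non-terminals.

ε-productions: T → ε
So T is immediately nullable.
A → T: every symbol on the right is nullable, so A is nullable too.
No further non-terminal can be added: every production for the remaining non-terminals contains a terminal or a non-nullable non-terminal.
Nullable = { 'A', 'T' }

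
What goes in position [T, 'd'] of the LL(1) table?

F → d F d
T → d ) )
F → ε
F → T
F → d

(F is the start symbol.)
To find M[T, 'd'], we find productions for T where 'd' is in the predict set (PREDICT(N → α) = (FIRST(α) \ {ε}) ∪ (FOLLOW(N) if α ⇒* ε)).

T → d ) ): PREDICT = { 'd' }
  'd' is in predict set, so this production goes in M[T, 'd']

M[T, 'd'] = T → d ) )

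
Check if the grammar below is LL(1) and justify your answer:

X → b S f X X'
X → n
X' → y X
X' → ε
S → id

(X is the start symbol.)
No. Predict set conflict for X': { 'y' }

A grammar is LL(1) if for each non-terminal N with multiple productions, the predict sets of those productions are pairwise disjoint, where PREDICT(N → α) = (FIRST(α) \ {ε}) ∪ (FOLLOW(N) if α ⇒* ε).

Relevant sets:
  FOLLOW(X') = { $, 'y' }

For X:
  PREDICT(X → b S f X X') = { 'b' }
  PREDICT(X → n) = { 'n' }
For X':
  PREDICT(X' → y X) = { 'y' }
  PREDICT(X' → ε) = { $, 'y' }
S has a single production, so nothing to check there.

Conflict found: Predict set conflict for X': { 'y' }
The grammar is NOT LL(1).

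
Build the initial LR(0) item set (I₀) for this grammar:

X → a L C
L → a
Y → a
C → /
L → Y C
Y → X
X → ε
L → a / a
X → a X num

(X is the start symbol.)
First, augment the grammar with X' → X
I₀ = CLOSURE({ [X' → . X] }):
  [X' → . X] has the dot before X: add [X → . a L C], [X → .], [X → . a X num]
No further items can be added.

I₀ = { [X → . a L C], [X → . a X num], [X → .], [X' → . X] }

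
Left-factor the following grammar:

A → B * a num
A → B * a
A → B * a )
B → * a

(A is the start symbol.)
A → B * a A'
A' → num
A' → ε
A' → )
B → * a

Left-factoring transforms A → αβ₁ | αβ₂ into A → αA' and A' → β₁ | β₂
(α is the longest common prefix among the alternatives). Repeat until
no nonterminal has two alternatives with a common prefix.

Round 1: A has alternatives sharing prefix 'B * a'. Introduce A': A → B * a A'
  Add: A' → num
  Add: A' → ε
  Add: A' → )

No remaining common prefixes — done.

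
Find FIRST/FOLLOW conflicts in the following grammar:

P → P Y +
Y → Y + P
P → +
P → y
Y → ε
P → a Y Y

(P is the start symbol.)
Nullable non-terminals: Y.
FIRST sets used below: FIRST(Y) = { '+', ε }

Y: nullable alternative(s) Y → ε; FOLLOW(Y) = { $, '+' }
  Y → Y + P: FIRST \ {ε} = { '+' } — overlaps FOLLOW(Y) on { '+' }: CONFLICT
  Y → ε: FIRST \ {ε} = { } — this is the only nullable alternative, skip

P has no nullable alternative, so no FIRST/FOLLOW check is needed there.

So the grammar has 1 FIRST/FOLLOW conflict (marked CONFLICT above).

Answer: Yes. Y → Y '+' P with FOLLOW(Y) on { '+' }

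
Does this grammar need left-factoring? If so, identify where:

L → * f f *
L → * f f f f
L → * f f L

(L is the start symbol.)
Yes, L has productions with common prefix '* f f'

Left-factoring is needed when two productions for the same non-terminal
share a common prefix on the right-hand side.

Productions for L:
  L → * f f *
  L → * f f f f
  L → * f f L

Found common prefix '* f f' in productions for L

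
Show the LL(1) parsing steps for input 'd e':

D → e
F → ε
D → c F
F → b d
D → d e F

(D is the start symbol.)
LL(1) parsing maintains a stack (initially the start symbol over $) and the input. At each step: if the stack top is a terminal, match it against the current input token; if it is a non-terminal N, replace it with the RHS of M[N, lookahead] (the unique production whose predict set contains the lookahead).

Stack is shown with the top on the left.

Stack    Input  Action
----------------------
D $      d e $  output D → d e F
d e F $  d e $  match 'd'
e F $    e $    match 'e'
F $      $      output F → ε
$        $      accept

The string is accepted.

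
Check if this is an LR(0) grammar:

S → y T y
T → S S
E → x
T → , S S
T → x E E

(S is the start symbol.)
Yes, the grammar is LR(0)

A grammar is LR(0) if no state in the canonical LR(0) collection has:
  - both a shift item (dot before a terminal) and a complete item (shift-reduce conflict), or
  - two or more complete items (reduce-reduce conflict; the accept item [S' → S .] counts as a complete item here).

Augment with S' → S and build the canonical LR(0) collection (I0 = CLOSURE({[S' → . S]}), then GOTO on every symbol after a dot until no new states appear). It has 14 states:
  I0: { [S → . y T y], [S' → . S] }  — shift
  I1: { [S' → S .] }  — accept
  I2: { [S → . y T y], [S → y . T y], [T → . , S S], [T → . S S], [T → . x E E] }  — shift
  I3: { [S → . y T y], [T → , . S S] }  — shift
  I4: { [S → . y T y], [T → S . S] }  — shift
  I5: { [S → y T . y] }  — shift
  I6: { [E → . x], [T → x . E E] }  — shift
  I7: { [E → . x], [T → x E . E] }  — shift
  I8: { [E → x .] }  — reduce
  I9: { [T → x E E .] }  — reduce
  I10: { [S → y T y .] }  — reduce
  I11: { [T → S S .] }  — reduce
  I12: { [S → . y T y], [T → , S . S] }  — shift
  I13: { [T → , S S .] }  — reduce

Every state is either a pure shift/goto state or contains exactly one complete item and nothing to shift — no conflicts. The grammar is LR(0).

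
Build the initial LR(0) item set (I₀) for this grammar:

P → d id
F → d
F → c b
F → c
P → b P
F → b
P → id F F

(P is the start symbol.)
First, augment the grammar with P' → P
I₀ = CLOSURE({ [P' → . P] }):
  [P' → . P] has the dot before P: add [P → . d id], [P → . b P], [P → . id F F]
No further items can be added.

I₀ = { [P → . b P], [P → . d id], [P → . id F F], [P' → . P] }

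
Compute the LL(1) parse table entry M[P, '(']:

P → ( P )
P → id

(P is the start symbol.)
To find M[P, '('], we find productions for P where '(' is in the predict set (PREDICT(N → α) = (FIRST(α) \ {ε}) ∪ (FOLLOW(N) if α ⇒* ε)).

P → ( P ): PREDICT = { '(' }
  '(' is in predict set, so this production goes in M[P, '(']
P → id: PREDICT = { 'id' }

M[P, '('] = P → ( P )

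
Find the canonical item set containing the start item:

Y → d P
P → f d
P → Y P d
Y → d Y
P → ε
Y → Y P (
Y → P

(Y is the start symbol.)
First, augment the grammar with Y' → Y
I₀ = CLOSURE({ [Y' → . Y] }):
  [Y' → . Y] has the dot before Y: add [Y → . d P], [Y → . d Y], [Y → . Y P (], [Y → . P]
  [Y → . P] has the dot before P: add [P → . f d], [P → . Y P d], [P → .]
No further items can be added.

I₀ = { [P → . Y P d], [P → . f d], [P → .], [Y → . P], [Y → . Y P (], [Y → . d P], [Y → . d Y], [Y' → . Y] }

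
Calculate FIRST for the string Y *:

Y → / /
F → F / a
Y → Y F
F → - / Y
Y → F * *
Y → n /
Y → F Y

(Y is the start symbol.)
FIRST sets of the non-terminals involved (from the grammar, by fixed-point iteration):
  FIRST(Y) = { '-', '/', 'n' }

To compute FIRST(Y *), process the symbols left to right:
Symbol Y is a non-terminal. Add FIRST(Y) \ {ε} = { '-', '/', 'n' }
Y is not nullable (ε ∉ FIRST(Y)), so stop here.
FIRST(Y *) = { '-', '/', 'n' }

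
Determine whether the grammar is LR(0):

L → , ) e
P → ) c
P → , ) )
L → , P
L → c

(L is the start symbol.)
Augment with L' → L and build the canonical LR(0) collection (I0 = CLOSURE({[L' → . L]}), then GOTO on every symbol after a dot until no new states appear). It has 11 states:
  I0: { [L → . , ) e], [L → . , P], [L → . c], [L' → . L] }  — shift
  I1: { [L → , . ) e], [L → , . P], [P → . ) c], [P → . , ) )] }  — shift
  I2: { [L' → L .] }  — accept
  I3: { [L → c .] }  — reduce
  I4: { [L → , ) . e], [P → ) . c] }  — shift
  I5: { [P → , . ) )] }  — shift
  I6: { [L → , P .] }  — reduce
  I7: { [P → , ) . )] }  — shift
  I8: { [P → , ) ) .] }  — reduce
  I9: { [P → ) c .] }  — reduce
  I10: { [L → , ) e .] }  — reduce

Every state is either a pure shift/goto state or contains exactly one complete item and nothing to shift — no conflicts. The grammar is LR(0).

Answer: Yes, the grammar is LR(0)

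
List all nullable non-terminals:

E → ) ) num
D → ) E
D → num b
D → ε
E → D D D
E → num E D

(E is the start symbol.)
A non-terminal is nullable if it can derive ε (the empty string): either it has an ε-production, or it has a production whose right-hand side consists entirely of nullable non-terminals.

ε-productions: D → ε
So D is immediately nullable.
E → D D D: every symbol on the right is nullable, so E is nullable too.
Every non-terminal is now nullable.
Nullable = { 'D', 'E' }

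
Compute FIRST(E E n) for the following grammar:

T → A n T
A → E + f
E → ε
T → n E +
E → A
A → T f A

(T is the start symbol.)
FIRST sets of the non-terminals involved (from the grammar, by fixed-point iteration):
  FIRST(E) = { '+', 'n', ε }

To compute FIRST(E E n), process the symbols left to right:
Symbol E is a non-terminal. Add FIRST(E) \ {ε} = { '+', 'n' }
E is nullable (ε ∈ FIRST(E)), continue to the next symbol.
Symbol E is a non-terminal. Add FIRST(E) \ {ε} = { '+', 'n' }
E is nullable (ε ∈ FIRST(E)), continue to the next symbol.
Symbol n is a terminal. Add 'n' and stop.
FIRST(E E n) = { '+', 'n' }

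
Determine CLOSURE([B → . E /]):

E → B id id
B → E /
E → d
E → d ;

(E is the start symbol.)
To compute CLOSURE, for each item [A → α.Bβ] where B is a non-terminal, add [B → .γ] for all productions B → γ; repeat for the newly added items until nothing changes.

Start with: [B → . E /]
  [B → . E /] has the dot before E: add [E → . B id id], [E → . d], [E → . d ;]
  [E → . B id id] has the dot before B: all B-items already present
No further items can be added.

CLOSURE = { [B → . E /], [E → . B id id], [E → . d ;], [E → . d] }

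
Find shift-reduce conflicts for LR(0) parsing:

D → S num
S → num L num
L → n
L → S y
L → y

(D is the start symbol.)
A shift-reduce conflict occurs when an LR(0) state has both:
  - a complete (reduce) item [A → α .] (dot at the end), and
  - a shift item [B → β . c γ] (dot before a terminal).

Augment with D' → D and build the canonical LR(0) collection (I0 = CLOSURE({[D' → . D]}), then GOTO on every symbol after a dot until no new states appear). It has 11 states:
  I0: { [D → . S num], [D' → . D], [S → . num L num] }  — shift
  I1: { [D' → D .] }  — accept
  I2: { [D → S . num] }  — shift
  I3: { [L → . S y], [L → . n], [L → . y], [S → . num L num], [S → num . L num] }  — shift
  I4: { [S → num L . num] }  — shift
  I5: { [L → S . y] }  — shift
  I6: { [L → n .] }  — reduce
  I7: { [L → y .] }  — reduce
  I8: { [L → S y .] }  — reduce
  I9: { [S → num L num .] }  — reduce
  I10: { [D → S num .] }  — reduce

No state contains both a complete item and a shift item.

Answer: No shift-reduce conflicts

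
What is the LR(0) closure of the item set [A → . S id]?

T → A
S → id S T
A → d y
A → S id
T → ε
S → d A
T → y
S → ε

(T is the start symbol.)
{ [A → . S id], [S → . d A], [S → . id S T], [S → .] }

Start with: [A → . S id]
  [A → . S id] has the dot before S: add [S → . id S T], [S → . d A], [S → .]
No further items can be added.

CLOSURE = { [A → . S id], [S → . d A], [S → . id S T], [S → .] }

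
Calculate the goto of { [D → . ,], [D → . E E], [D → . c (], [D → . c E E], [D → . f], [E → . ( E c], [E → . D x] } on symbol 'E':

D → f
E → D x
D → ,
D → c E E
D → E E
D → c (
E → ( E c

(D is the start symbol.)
GOTO(I, 'E') = CLOSURE({ [A → αX.β] : [A → α.Xβ] ∈ I, X = 'E' })

Items with dot before 'E', with the dot advanced:
  [D → . E E] → [D → E . E]
Closure of the advanced items:
  [D → E . E] has the dot before E: add [E → . D x], [E → . ( E c]
  [E → . D x] has the dot before D: add [D → . f], [D → . ,], [D → . c E E], [D → . E E], [D → . c (]

GOTO = { [D → . ,], [D → . E E], [D → . c (], [D → . c E E], [D → . f], [D → E . E], [E → . ( E c], [E → . D x] }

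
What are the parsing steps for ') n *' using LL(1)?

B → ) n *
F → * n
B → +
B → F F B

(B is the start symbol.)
LL(1) parsing maintains a stack (initially the start symbol over $) and the input. At each step: if the stack top is a terminal, match it against the current input token; if it is a non-terminal N, replace it with the RHS of M[N, lookahead] (the unique production whose predict set contains the lookahead).

Stack is shown with the top on the left.

Stack    Input    Action
------------------------
B $      ) n * $  output B → ) n *
) n * $  ) n * $  match ')'
n * $    n * $    match 'n'
* $      * $      match '*'
$        $        accept

The string is accepted.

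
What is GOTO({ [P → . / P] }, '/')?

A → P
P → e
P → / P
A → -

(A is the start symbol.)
GOTO(I, '/') = CLOSURE({ [A → αX.β] : [A → α.Xβ] ∈ I, X = '/' })

Items with dot before '/', with the dot advanced:
  [P → . / P] → [P → / . P]
Closure of the advanced items:
  [P → / . P] has the dot before P: add [P → . e], [P → . / P]

GOTO = { [P → . / P], [P → . e], [P → / . P] }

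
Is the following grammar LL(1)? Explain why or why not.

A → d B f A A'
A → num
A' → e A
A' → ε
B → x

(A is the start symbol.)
No. Predict set conflict for A': { 'e' }

Relevant sets:
  FOLLOW(A') = { $, 'e' }

For A:
  PREDICT(A → d B f A A') = { 'd' }
  PREDICT(A → num) = { 'num' }
For A':
  PREDICT(A' → e A) = { 'e' }
  PREDICT(A' → ε) = { $, 'e' }
B has a single production, so nothing to check there.

Conflict found: Predict set conflict for A': { 'e' }
The grammar is NOT LL(1).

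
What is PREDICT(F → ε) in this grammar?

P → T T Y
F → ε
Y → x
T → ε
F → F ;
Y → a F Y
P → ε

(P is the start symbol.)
PREDICT(F → ε) = (FIRST(RHS) \ {ε}) ∪ (FOLLOW(F) if ε ∈ FIRST(RHS), i.e. RHS ⇒* ε)
The right-hand side is ε (FIRST(ε) = { ε }), so the predict set is FOLLOW(F) = { ';', 'a', 'x' }
PREDICT(F → ε) = { ';', 'a', 'x' }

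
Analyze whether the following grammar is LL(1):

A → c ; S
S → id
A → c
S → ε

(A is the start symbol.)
No. Predict set conflict for A: { 'c' }

Relevant sets:
  FOLLOW(S) = { $ }

For A:
  PREDICT(A → c ';' S) = { 'c' }
  PREDICT(A → c) = { 'c' }
For S:
  PREDICT(S → id) = { 'id' }
  PREDICT(S → ε) = { $ }

Conflict found: Predict set conflict for A: { 'c' }
The grammar is NOT LL(1).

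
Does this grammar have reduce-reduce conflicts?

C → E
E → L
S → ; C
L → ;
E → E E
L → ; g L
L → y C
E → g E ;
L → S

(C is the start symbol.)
A reduce-reduce conflict occurs when an LR(0) state has two complete items [A → α .] and [B → β .] — both call for a reduction, and with no lookahead the parser cannot choose between them.

Augment with C' → C and build the canonical LR(0) collection (I0 = CLOSURE({[C' → . C]}), then GOTO on every symbol after a dot until no new states appear). It has 15 states:
  I0: { [C → . E], [C' → . C], [E → . E E], [E → . L], [E → . g E ;], [L → . ; g L], [L → . ;], [L → . S], [L → . y C], [S → . ; C] }  — shift
  I1: { [C → . E], [E → . E E], [E → . L], [E → . g E ;], [L → . ; g L], [L → . ;], [L → . S], [L → . y C], [L → ; . g L], [L → ; .], [S → . ; C], [S → ; . C] }  — shift, reduce
  I2: { [C' → C .] }  — accept
  I3: { [C → E .], [E → . E E], [E → . L], [E → . g E ;], [E → E . E], [L → . ; g L], [L → . ;], [L → . S], [L → . y C], [S → . ; C] }  — shift, reduce
  I4: { [E → L .] }  — reduce
  I5: { [L → S .] }  — reduce
  I6: { [E → . E E], [E → . L], [E → . g E ;], [E → g . E ;], [L → . ; g L], [L → . ;], [L → . S], [L → . y C], [S → . ; C] }  — shift
  I7: { [C → . E], [E → . E E], [E → . L], [E → . g E ;], [L → . ; g L], [L → . ;], [L → . S], [L → . y C], [L → y . C], [S → . ; C] }  — shift
  I8: { [L → y C .] }  — reduce
  I9: { [E → . E E], [E → . L], [E → . g E ;], [E → E . E], [E → g E . ;], [L → . ; g L], [L → . ;], [L → . S], [L → . y C], [S → . ; C] }  — shift
  I10: { [C → . E], [E → . E E], [E → . L], [E → . g E ;], [E → g E ; .], [L → . ; g L], [L → . ;], [L → . S], [L → . y C], [L → ; . g L], [L → ; .], [S → . ; C], [S → ; . C] }  — shift, 2 reduces
  I11: { [E → . E E], [E → . L], [E → . g E ;], [E → E . E], [E → E E .], [L → . ; g L], [L → . ;], [L → . S], [L → . y C], [S → . ; C] }  — shift, reduce
  I12: { [S → ; C .] }  — reduce
  I13: { [E → . E E], [E → . L], [E → . g E ;], [E → g . E ;], [L → . ; g L], [L → . ;], [L → . S], [L → . y C], [L → ; g . L], [S → . ; C] }  — shift
  I14: { [E → L .], [L → ; g L .] }  — 2 reduces

I10 contains complete items [E → g E ; .], [L → ; .] — reduce-reduce conflict.
I14 contains complete items [E → L .], [L → ; g L .] — reduce-reduce conflict.

Answer: Yes — I10: [E → g E ; .] vs [L → ; .]; I14: [E → L .] vs [L → ; g L .]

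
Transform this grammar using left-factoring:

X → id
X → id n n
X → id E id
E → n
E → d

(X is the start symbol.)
X → id X'
X' → ε
X' → n n
X' → E id
E → n
E → d

Left-factoring transforms A → αβ₁ | αβ₂ into A → αA' and A' → β₁ | β₂
(α is the longest common prefix among the alternatives). Repeat until
no nonterminal has two alternatives with a common prefix.

Round 1: X has alternatives sharing prefix 'id'. Introduce X': X → id X'
  Add: X' → ε
  Add: X' → n n
  Add: X' → E id

No remaining common prefixes — done.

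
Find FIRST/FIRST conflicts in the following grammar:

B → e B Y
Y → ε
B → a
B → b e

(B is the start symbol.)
Productions for B:
  B → e B Y: FIRST = { 'e' }
  B → a: FIRST = { 'a' }
  B → b e: FIRST = { 'b' }
Y has only one production, so no FIRST/FIRST conflict is possible there.

All alternatives of each non-terminal have pairwise disjoint FIRST sets.

Answer: No FIRST/FIRST conflicts.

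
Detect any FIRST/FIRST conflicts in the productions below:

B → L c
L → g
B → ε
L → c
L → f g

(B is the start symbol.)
No FIRST/FIRST conflicts.

A FIRST/FIRST conflict occurs when two productions N → α and N → β for the same non-terminal have FIRST(α) ∩ FIRST(β) ≠ ∅ (with ε ∈ FIRST of a nullable right-hand side, so two nullable alternatives also conflict).

FIRST sets of the non-terminals at (or reachable through a nullable prefix from) the front of some alternative:
  FIRST(L) = { 'c', 'f', 'g' }

Productions for B:
  B → L c: FIRST = { 'c', 'f', 'g' }
  B → ε: FIRST = { ε }
Productions for L:
  L → g: FIRST = { 'g' }
  L → c: FIRST = { 'c' }
  L → f g: FIRST = { 'f' }

All alternatives of each non-terminal have pairwise disjoint FIRST sets.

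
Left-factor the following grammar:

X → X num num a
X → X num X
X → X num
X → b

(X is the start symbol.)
X → X num X'
X' → num a
X' → X
X' → ε
X → b

Left-factoring transforms A → αβ₁ | αβ₂ into A → αA' and A' → β₁ | β₂
(α is the longest common prefix among the alternatives). Repeat until
no nonterminal has two alternatives with a common prefix.

Round 1: X has alternatives sharing prefix 'X num'. Introduce X': X → X num X'
  Add: X' → num a
  Add: X' → X
  Add: X' → ε

No remaining common prefixes — done.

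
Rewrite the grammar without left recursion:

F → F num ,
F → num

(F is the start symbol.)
F → num F'
F' → num , F'
F' → ε

F is directly left-recursive. The standard transformation for
  A → A α₁ | ... | A α_m | β₁ | ... | β_n
is
  A  → β₁ A' | ... | β_n A'
  A' → α₁ A' | ... | α_m A' | ε

F → num becomes F → num F'
F → F num , becomes F' → num , F'
Add F' → ε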